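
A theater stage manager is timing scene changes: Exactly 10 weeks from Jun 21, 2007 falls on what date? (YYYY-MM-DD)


Start: 2007-06-21
Weeks to add: 10
Convert to days: 10 x 7 = 70 days
Add 70 days to 2007-06-21
Result: 2007-08-30

2007-08-30


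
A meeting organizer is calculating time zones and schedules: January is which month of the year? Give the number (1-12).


Calendar month order:
1. January <--
2. February
January is month number 1

1


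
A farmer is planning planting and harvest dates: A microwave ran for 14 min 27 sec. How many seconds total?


Minutes: 14
Extra seconds: 27
Seconds per minute: 60
Minutes to seconds: 14 x 60 = 840
Total: 840 + 27 = 867

867


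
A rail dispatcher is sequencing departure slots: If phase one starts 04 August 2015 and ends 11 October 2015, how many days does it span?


Start date: 2015-08-04
End date: 2015-10-11
Aug 2015: +28 days
Sep 2015: +30 days
Oct 2015: +10 days
Total: 68 days

68


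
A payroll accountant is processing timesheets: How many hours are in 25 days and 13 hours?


Days: 25
Extra hours: 13
Hours per day: 24
Days to hours: 25 x 24 = 600
Total: 600 + 13 = 613

613


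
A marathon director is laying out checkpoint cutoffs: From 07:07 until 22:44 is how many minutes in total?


Start time: 07:07 = 427 minutes from midnight
End time: 22:44 = 1364 minutes from midnight
Difference: 1364 - 427 = 937 minutes
That is 15 hours and 37 minutes

937


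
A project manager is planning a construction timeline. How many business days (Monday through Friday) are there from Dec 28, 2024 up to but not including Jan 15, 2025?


Start: 2024-12-28 (Saturday)
End (exclusive): 2025-01-15 (Wednesday)
Total calendar days: 18
Full weeks: 18 // 7 = 2 -> 10 weekdays
Remaining 4 days starting on Saturday:
  Sat(-), Sun(-), Mon(w), Tue(w) -> 2 weekdays
Total business days: 10 + 2 = 12

12


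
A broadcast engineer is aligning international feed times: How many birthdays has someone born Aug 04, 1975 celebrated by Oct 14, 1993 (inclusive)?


Birth: 1975-08-04
Reference: 1993-10-14
Year difference: 1993 - 1975 = 18
Has birthday (08-04) occurred by 10-14? Yes
Age in full years: 18

18


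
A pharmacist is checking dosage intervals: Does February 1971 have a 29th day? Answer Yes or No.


Year: 1971
Divisible by 4? 1971 / 4 = 492.75 -> No
Not divisible by 4, so NOT a leap year

No


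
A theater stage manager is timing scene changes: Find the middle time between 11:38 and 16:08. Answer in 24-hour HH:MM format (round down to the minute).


Start time: 11:38 = 698 minutes from midnight
End time: 16:08 = 968 minutes from midnight
Sum: 698 + 968 = 1666
Midpoint: 1666 / 2 = 833 minutes
Convert: 833 / 60 = 13 hours, 53 minutes
Result: 13:53

13:53


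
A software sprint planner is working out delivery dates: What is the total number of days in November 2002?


Month: November
Year: 2002
November is a 30-day month
Total: 30 days

30


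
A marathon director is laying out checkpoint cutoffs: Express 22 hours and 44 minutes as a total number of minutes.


Hours: 22
Extra minutes: 44
Minutes per hour: 60
Hours to minutes: 22 x 60 = 1320
Total: 1320 + 44 = 1364

1364


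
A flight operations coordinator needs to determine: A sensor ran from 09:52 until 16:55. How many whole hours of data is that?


Start: 09:52
End: 16:55
Hour difference: 16 - 9 = 7 hours
Minute difference: 55 - 52 = 3 minutes
Total minutes: 423
Complete hours: 423 / 60 = 7 (remainder 3)

7


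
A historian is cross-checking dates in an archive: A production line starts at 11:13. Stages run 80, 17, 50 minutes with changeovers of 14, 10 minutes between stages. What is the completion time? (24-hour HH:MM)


Start: 11:13 = 673 min from midnight
  after task 1 (80 min): 12:33
  after break (14 min): 12:47
  after task 2 (17 min): 13:04
  after break (10 min): 13:14
  after task 3 (50 min): 14:04
Total elapsed: 171 minutes
End time: 14:04

14:04


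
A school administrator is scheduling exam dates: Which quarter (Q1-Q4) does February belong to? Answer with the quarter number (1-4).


Month: February (month 2)
Q1: January-March (months 1-3)
Q2: April-June (months 4-6)
Q3: July-September (months 7-9)
Q4: October-December (months 10-12)
Month 2 falls in Q1

1


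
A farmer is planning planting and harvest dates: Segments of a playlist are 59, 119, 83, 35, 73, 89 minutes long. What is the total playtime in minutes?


Durations: 59, 119, 83, 35, 73, 89
Running sum: 59
+ 119 = 178
+ 83 = 261
+ 35 = 296
+ 73 = 369
+ 89 = 458
Total duration: 458 minutes
That is 7 hours and 38 minutes

458


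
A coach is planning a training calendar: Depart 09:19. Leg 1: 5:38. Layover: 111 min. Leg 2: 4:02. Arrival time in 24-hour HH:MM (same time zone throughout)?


Depart: 09:19
Leg 1: +338 min -> 14:57
Layover: +111 min -> 16:48
Leg 2: +242 min -> 20:50
Total travel: 691 minutes = 11h 31m
Arrival: 20:50

20:50


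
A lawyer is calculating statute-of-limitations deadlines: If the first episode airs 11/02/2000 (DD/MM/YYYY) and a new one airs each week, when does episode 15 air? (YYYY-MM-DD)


First occurrence: 2000-02-11 (occurrence 1)
Each occurrence is 7 days after the previous.
Occurrence 15 is 14 weeks after the first.
14 weeks = 98 days
2000-02-11 + 98 days = 2000-05-19

2000-05-19


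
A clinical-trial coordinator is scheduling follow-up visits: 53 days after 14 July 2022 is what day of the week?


Start: 2022-07-14 (Thursday)
Step 1 - find target date: add 53 days
  2022-07-14 + 53 days = 2022-09-05
Step 2 - day of week:
  53 mod 7 = 4
  Thursday + 4 days -> Monday
Result: Monday (2022-09-05)

Monday


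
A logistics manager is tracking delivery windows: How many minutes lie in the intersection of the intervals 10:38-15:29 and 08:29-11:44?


Interval A: [638, 929] minutes from midnight
Interval B: [509, 704] minutes from midnight
Overlap start = max(638, 509) = 638
Overlap end = min(929, 704) = 704
Overlap = 704 - 638 = 66 minutes

66


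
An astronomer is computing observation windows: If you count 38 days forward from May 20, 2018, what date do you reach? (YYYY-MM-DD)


Start: 2018-05-20
Adding 38 days
Days remaining in May: 11
After May: 27 days still to add
June 2018 has 30 days, need 27
Result: 2018-06-27

2018-06-27


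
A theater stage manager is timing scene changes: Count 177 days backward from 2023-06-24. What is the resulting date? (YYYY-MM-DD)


Start: 2023-06-24
Subtracting 177 days
Days already passed in June: 24
After going back through June: 153 more days to subtract
May 2023: 31 days, 122 remaining
April 2023: 30 days, 92 remaining
March 2023: 31 days, 61 remaining
February 2023: 28 days, 33 remaining
Result: 2022-12-29

2022-12-29


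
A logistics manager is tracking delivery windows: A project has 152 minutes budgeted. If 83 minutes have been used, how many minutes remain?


Total budget: 152 minutes
Time used: 83 minutes
Remaining: 152 - 83 = 69 minutes
Percent used: 54.6%
Percent remaining: 45.4%

69


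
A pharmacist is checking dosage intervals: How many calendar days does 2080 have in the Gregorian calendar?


Year: 2080
Check leap year rules:
Divisible by 4? Yes
Divisible by 100? No
2080 is a leap year
Days: 366

366


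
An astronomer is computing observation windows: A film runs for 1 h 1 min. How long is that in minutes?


Hours: 1
Minutes: 1
Convert hours to minutes: 1 x 60 = 60
Add remaining minutes: 60 + 1 = 61

61


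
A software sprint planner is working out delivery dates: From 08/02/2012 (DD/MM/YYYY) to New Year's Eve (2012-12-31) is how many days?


Start: February 08, 2012
End: December 31, 2012
Days left in February: 21
March: 31
April: 30
May: 31
June: 30
... plus remaining months
Sum of remaining months: 306
Total: 21 + 306 = 327

327


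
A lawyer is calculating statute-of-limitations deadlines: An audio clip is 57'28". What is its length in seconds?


Minutes: 57
Seconds: 28
Convert minutes to seconds: 57 x 60 = 3420
Add remaining seconds: 3420 + 28 = 3448

3448


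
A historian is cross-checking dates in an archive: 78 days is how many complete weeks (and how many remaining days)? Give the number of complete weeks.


Total days: 78
Days per week: 7
Division: 78 / 7 = 11 remainder 1
Complete weeks: 11
Remaining days: 1

11


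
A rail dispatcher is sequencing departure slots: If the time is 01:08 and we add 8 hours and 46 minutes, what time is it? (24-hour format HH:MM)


Start time: 01:08
Adding: 8 hours 46 minutes
Minutes: 8 + 46 = 54
Hours: 1 + 8 + 0 = 9
Result: 09:54

09:54


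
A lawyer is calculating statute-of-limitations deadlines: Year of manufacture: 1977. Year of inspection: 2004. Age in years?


Birth year: 1977
Current year: 2004
Age = current year - birth year
Age = 2004 - 1977 = 27

27


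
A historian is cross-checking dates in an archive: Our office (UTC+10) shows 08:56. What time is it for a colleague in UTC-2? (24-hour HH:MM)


Local time: 08:56 at UTC+10 (offset 10h)
Target zone: UTC-2 (offset -2h)
Difference: -2 - (10) = -12 hours
Calculation: 8 + (-12) = -4
Wraparound: (-4) mod 24 = 20
Result: 20:56

20:56


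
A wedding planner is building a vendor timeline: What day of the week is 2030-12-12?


Date: 2030-12-12
January 1, 2030 is a Tuesday
Day of year: 346
Offset from Jan 1: 345 days
345 mod 7 = 2
Result: Thursday

Thursday


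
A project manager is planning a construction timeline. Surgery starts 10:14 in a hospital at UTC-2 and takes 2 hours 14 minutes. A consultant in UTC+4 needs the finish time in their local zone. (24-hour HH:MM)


Start: 10:14 in UTC-2
Step 1 - add duration:
  minutes: 14 + 14 = 28
  hours: 10 + 2 + 0 = 12
  end in UTC-2: 12:28
Step 2 - convert UTC-2 -> UTC+4:
  offset difference: 4 - (-2) = 6 hours
  12 + (6) = 18 -> mod 24 = 18
Result: 18:28 in UTC+4

18:28


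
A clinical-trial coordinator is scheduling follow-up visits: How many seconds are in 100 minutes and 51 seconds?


Minutes: 100
Seconds: 51
Convert minutes to seconds: 100 x 60 = 6000
Add remaining seconds: 6000 + 51 = 6051

6051


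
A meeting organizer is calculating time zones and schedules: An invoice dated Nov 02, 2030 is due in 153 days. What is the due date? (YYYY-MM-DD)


Start: 2030-11-02
Adding 153 days
Days remaining in November: 28
After November: 125 days still to add
December 2030: 31 days, 94 remaining
January 2031: 31 days, 63 remaining
February 2031: 28 days, 35 remaining
March 2031: 31 days, 4 remaining
Result: 2031-04-04

2031-04-04


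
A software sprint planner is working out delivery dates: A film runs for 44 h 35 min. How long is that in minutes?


Hours: 44
Minutes: 35
Convert hours to minutes: 44 x 60 = 2640
Add remaining minutes: 2640 + 35 = 2675

2675


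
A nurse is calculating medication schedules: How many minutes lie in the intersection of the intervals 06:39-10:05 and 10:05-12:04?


Interval A: [399, 605] minutes from midnight
Interval B: [605, 724] minutes from midnight
Overlap start = max(399, 605) = 605
Overlap end = min(605, 724) = 605
End <= start, so the intervals do not overlap: 0 minutes

0


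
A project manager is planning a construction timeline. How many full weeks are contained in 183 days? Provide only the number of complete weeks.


Total days: 183
Days per week: 7
Division: 183 / 7 = 26 remainder 1
Complete weeks: 26
Remaining days: 1

26


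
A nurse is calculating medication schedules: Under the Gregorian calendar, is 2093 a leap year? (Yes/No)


Year: 2093
Divisible by 4? 2093 / 4 = 523.25 -> No
Not divisible by 4, so NOT a leap year

No


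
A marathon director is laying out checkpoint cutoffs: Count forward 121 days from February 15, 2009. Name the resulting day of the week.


Start: 2009-02-15 (Sunday)
Step 1 - find target date: add 121 days
  2009-02-15 + 121 days = 2009-06-16
Step 2 - day of week:
  121 mod 7 = 2
  Sunday + 2 days -> Tuesday
Result: Tuesday (2009-06-16)

Tuesday


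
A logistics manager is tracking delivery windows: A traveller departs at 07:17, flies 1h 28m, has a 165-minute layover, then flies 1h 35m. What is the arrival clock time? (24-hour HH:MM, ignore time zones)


Depart: 07:17
Leg 1: +88 min -> 08:45
Layover: +165 min -> 11:30
Leg 2: +95 min -> 13:05
Total travel: 348 minutes = 5h 48m
Arrival: 13:05

13:05


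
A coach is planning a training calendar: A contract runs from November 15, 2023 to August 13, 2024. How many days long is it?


Start date: 2023-11-15
End date: 2024-08-13
Nov 2023: +16 days
Dec 2023: +31 days
Jan 2024: +31 days
... (7 more months)
Total: 272 days

272


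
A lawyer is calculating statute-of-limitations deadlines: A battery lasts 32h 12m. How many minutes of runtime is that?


Hours: 32
Extra minutes: 12
Minutes per hour: 60
Hours to minutes: 32 x 60 = 1920
Total: 1920 + 12 = 1932

1932


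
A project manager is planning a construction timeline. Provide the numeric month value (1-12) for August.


Calendar month order:
7. July
8. August <--
9. September
August is month number 8

8


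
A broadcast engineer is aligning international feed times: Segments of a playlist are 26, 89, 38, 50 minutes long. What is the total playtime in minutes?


Durations: 26, 89, 38, 50
Running sum: 26
+ 89 = 115
+ 38 = 153
+ 50 = 203
Total duration: 203 minutes
That is 3 hours and 23 minutes

203


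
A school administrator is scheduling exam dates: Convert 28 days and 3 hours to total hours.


Days: 28
Extra hours: 3
Hours per day: 24
Days to hours: 28 x 24 = 672
Total: 672 + 3 = 675

675


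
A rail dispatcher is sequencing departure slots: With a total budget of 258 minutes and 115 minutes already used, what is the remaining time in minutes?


Total budget: 258 minutes
Time used: 115 minutes
Remaining: 258 - 115 = 143 minutes
Percent used: 44.6%
Percent remaining: 55.4%

143


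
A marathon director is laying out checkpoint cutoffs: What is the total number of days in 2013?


Year: 2013
Check leap year rules:
Divisible by 4? No
2013 is not a leap year
Days: 365

365


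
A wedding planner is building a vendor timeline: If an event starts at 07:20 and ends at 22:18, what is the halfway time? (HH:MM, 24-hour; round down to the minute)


Start time: 07:20 = 440 minutes from midnight
End time: 22:18 = 1338 minutes from midnight
Sum: 440 + 1338 = 1778
Midpoint: 1778 / 2 = 889 minutes
Convert: 889 / 60 = 14 hours, 49 minutes
Result: 14:49

14:49


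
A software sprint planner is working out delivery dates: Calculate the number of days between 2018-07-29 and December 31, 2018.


Start: July 29, 2018
End: December 31, 2018
Days left in July: 2
August: 31
September: 30
October: 31
November: 30
... plus remaining months
Sum of remaining months: 153
Total: 2 + 153 = 155

155


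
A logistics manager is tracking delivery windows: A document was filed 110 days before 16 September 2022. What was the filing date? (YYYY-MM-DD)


Start: 2022-09-16
Subtracting 110 days
Days already passed in September: 16
After going back through September: 94 more days to subtract
August 2022: 31 days, 63 remaining
July 2022: 31 days, 32 remaining
June 2022: 30 days, 2 remaining
May 2022 has 31 days, need 2
Result: 2022-05-29

2022-05-29


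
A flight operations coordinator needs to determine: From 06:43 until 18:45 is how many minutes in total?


Start time: 06:43 = 403 minutes from midnight
End time: 18:45 = 1125 minutes from midnight
Difference: 1125 - 403 = 722 minutes
That is 12 hours and 2 minutes

722


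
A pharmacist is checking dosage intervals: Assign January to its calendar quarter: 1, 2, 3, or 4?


Month: January (month 1)
Q1: January-March (months 1-3)
Q2: April-June (months 4-6)
Q3: July-September (months 7-9)
Q4: October-December (months 10-12)
Month 1 falls in Q1

1


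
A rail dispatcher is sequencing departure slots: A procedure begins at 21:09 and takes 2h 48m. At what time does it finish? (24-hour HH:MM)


Start time: 21:09
Adding: 2 hours 48 minutes
Minutes: 9 + 48 = 57
Hours: 21 + 2 + 0 = 23
Result: 23:57

23:57


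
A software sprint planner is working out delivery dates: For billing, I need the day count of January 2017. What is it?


Month: January
Year: 2017
January is a 31-day month
Total: 31 days

31


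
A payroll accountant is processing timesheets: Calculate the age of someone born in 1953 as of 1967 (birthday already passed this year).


Birth year: 1953
Current year: 1967
Age = current year - birth year
Age = 1967 - 1953 = 14

14


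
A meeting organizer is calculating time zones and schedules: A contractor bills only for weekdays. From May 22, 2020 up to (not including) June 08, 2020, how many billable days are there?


Start: 2020-05-22 (Friday)
End (exclusive): 2020-06-08 (Monday)
Total calendar days: 17
Full weeks: 17 // 7 = 2 -> 10 weekdays
Remaining 3 days starting on Friday:
  Fri(w), Sat(-), Sun(-) -> 1 weekdays
Total business days: 10 + 1 = 11

11


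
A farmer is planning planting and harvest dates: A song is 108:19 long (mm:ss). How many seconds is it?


Minutes: 108
Extra seconds: 19
Seconds per minute: 60
Minutes to seconds: 108 x 60 = 6480
Total: 6480 + 19 = 6499

6499


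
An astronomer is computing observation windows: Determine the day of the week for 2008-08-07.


Date: 2008-08-07
January 1, 2008 is a Tuesday
Day of year: 220
Offset from Jan 1: 219 days
219 mod 7 = 2
Result: Thursday

Thursday


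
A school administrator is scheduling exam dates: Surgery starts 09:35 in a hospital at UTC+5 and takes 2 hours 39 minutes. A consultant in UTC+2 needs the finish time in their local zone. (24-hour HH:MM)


Start: 09:35 in UTC+5
Step 1 - add duration:
  minutes: 35 + 39 = 74 (carry 1h)
  hours: 9 + 2 + 1 = 12
  end in UTC+5: 12:14
Step 2 - convert UTC+5 -> UTC+2:
  offset difference: 2 - (5) = -3 hours
  12 + (-3) = 9 -> mod 24 = 9
Result: 09:14 in UTC+2

09:14


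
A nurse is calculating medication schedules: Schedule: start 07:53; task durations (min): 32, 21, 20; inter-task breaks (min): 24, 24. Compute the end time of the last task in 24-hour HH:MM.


Start: 07:53 = 473 min from midnight
  after task 1 (32 min): 08:25
  after break (24 min): 08:49
  after task 2 (21 min): 09:10
  after break (24 min): 09:34
  after task 3 (20 min): 09:54
Total elapsed: 121 minutes
End time: 09:54

09:54


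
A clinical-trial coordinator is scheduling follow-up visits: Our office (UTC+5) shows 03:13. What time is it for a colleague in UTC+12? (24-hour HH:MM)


Local time: 03:13 at UTC+5 (offset 5h)
Target zone: UTC+12 (offset 12h)
Difference: 12 - (5) = 7 hours
Calculation: 3 + (7) = 10
Result: 10:13

10:13


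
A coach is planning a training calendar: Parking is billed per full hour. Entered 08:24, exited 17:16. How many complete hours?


Start: 08:24
End: 17:16
Hour difference: 17 - 8 = 9 hours
Minute difference: 16 - 24 = -8 minutes
Total minutes: 532
Complete hours: 532 / 60 = 8 (remainder 52)

8


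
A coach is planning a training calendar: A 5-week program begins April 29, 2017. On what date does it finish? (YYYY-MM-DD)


Start: 2017-04-29
Weeks to add: 5
Convert to days: 5 x 7 = 35 days
Add 35 days to 2017-04-29
Result: 2017-06-03

2017-06-03


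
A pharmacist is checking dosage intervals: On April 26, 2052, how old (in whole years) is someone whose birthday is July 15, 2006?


Birth: 2006-07-15
Reference: 2052-04-26
Year difference: 2052 - 2006 = 46
Has birthday (07-15) occurred by 04-26? No
Birthday not yet reached this year -> subtract 1
Age in full years: 45

45


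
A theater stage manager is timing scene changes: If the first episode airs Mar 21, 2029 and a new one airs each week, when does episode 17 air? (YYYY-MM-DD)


First occurrence: 2029-03-21 (occurrence 1)
Each occurrence is 7 days after the previous.
Occurrence 17 is 16 weeks after the first.
16 weeks = 112 days
2029-03-21 + 112 days = 2029-07-11

2029-07-11


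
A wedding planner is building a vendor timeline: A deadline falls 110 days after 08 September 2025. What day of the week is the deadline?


Start: 2025-09-08 (Monday)
Step 1 - find target date: add 110 days
  2025-09-08 + 110 days = 2025-12-27
Step 2 - day of week:
  110 mod 7 = 5
  Monday + 5 days -> Saturday
Result: Saturday (2025-12-27)

Saturday


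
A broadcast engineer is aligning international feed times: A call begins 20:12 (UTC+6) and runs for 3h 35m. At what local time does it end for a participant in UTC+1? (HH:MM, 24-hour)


Start: 20:12 in UTC+6
Step 1 - add duration:
  minutes: 12 + 35 = 47
  hours: 20 + 3 + 0 = 23
  end in UTC+6: 23:47
Step 2 - convert UTC+6 -> UTC+1:
  offset difference: 1 - (6) = -5 hours
  23 + (-5) = 18 -> mod 24 = 18
Result: 18:47 in UTC+1

18:47


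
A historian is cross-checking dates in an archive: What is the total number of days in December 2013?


Month: December
Year: 2013
December is a 31-day month
Total: 31 days

31


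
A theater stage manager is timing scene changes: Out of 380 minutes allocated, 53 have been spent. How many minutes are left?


Total budget: 380 minutes
Time used: 53 minutes
Remaining: 380 - 53 = 327 minutes
Percent used: 13.9%
Percent remaining: 86.1%

327


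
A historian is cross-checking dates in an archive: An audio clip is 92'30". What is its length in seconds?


Minutes: 92
Seconds: 30
Convert minutes to seconds: 92 x 60 = 5520
Add remaining seconds: 5520 + 30 = 5550

5550


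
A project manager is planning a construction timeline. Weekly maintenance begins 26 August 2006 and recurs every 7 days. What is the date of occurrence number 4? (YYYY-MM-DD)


First occurrence: 2006-08-26 (occurrence 1)
Each occurrence is 7 days after the previous.
Occurrence 4 is 3 weeks after the first.
3 weeks = 21 days
2006-08-26 + 21 days = 2006-09-16

2006-09-16


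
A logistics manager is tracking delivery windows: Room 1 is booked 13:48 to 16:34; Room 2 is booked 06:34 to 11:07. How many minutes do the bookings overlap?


Interval A: [828, 994] minutes from midnight
Interval B: [394, 667] minutes from midnight
Overlap start = max(828, 394) = 828
Overlap end = min(994, 667) = 667
End <= start, so the intervals do not overlap: 0 minutes

0


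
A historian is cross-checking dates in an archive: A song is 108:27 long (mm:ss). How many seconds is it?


Minutes: 108
Extra seconds: 27
Seconds per minute: 60
Minutes to seconds: 108 x 60 = 6480
Total: 6480 + 27 = 6507

6507


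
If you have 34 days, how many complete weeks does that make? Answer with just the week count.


Total days: 34
Days per week: 7
Division: 34 / 7 = 4 remainder 6
Complete weeks: 4
Remaining days: 6

4


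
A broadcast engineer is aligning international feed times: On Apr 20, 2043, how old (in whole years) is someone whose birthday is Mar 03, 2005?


Birth: 2005-03-03
Reference: 2043-04-20
Year difference: 2043 - 2005 = 38
Has birthday (03-03) occurred by 04-20? Yes
Age in full years: 38

38


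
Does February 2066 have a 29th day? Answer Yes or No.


Year: 2066
Divisible by 4? 2066 / 4 = 516.5 -> No
Not divisible by 4, so NOT a leap year

No


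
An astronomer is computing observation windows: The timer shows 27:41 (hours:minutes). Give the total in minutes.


Hours: 27
Minutes: 41
Convert hours to minutes: 27 x 60 = 1620
Add remaining minutes: 1620 + 41 = 1661

1661


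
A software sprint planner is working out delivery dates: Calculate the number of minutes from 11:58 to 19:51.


Start time: 11:58 = 718 minutes from midnight
End time: 19:51 = 1191 minutes from midnight
Difference: 1191 - 718 = 473 minutes
That is 7 hours and 53 minutes

473


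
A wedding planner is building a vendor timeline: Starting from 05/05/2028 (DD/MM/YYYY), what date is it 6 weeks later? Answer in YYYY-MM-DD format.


Start: 2028-05-05
Weeks to add: 6
Convert to days: 6 x 7 = 42 days
Add 42 days to 2028-05-05
Result: 2028-06-16

2028-06-16


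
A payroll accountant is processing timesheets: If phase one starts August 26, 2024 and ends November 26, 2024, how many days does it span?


Start date: 2024-08-26
End date: 2024-11-26
Aug 2024: +6 days
Sep 2024: +30 days
Oct 2024: +31 days
Nov 2024: +25 days
Total: 92 days

92


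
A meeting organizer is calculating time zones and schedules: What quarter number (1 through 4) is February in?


Month: February (month 2)
Q1: January-March (months 1-3)
Q2: April-June (months 4-6)
Q3: July-September (months 7-9)
Q4: October-December (months 10-12)
Month 2 falls in Q1

1


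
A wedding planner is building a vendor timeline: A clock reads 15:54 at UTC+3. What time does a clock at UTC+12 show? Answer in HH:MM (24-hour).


Local time: 15:54 at UTC+3 (offset 3h)
Target zone: UTC+12 (offset 12h)
Difference: 12 - (3) = 9 hours
Calculation: 15 + (9) = 24
Wraparound: (24) mod 24 = 0
Result: 00:54

00:54


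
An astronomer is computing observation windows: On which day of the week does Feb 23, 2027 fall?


Date: 2027-02-23
January 1, 2027 is a Friday
Day of year: 54
Offset from Jan 1: 53 days
53 mod 7 = 4
Result: Tuesday

Tuesday


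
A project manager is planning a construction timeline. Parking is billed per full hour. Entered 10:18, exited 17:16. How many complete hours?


Start: 10:18
End: 17:16
Hour difference: 17 - 10 = 7 hours
Minute difference: 16 - 18 = -2 minutes
Total minutes: 418
Complete hours: 418 / 60 = 6 (remainder 58)

6


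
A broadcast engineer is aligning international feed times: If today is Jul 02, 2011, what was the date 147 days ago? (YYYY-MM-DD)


Start: 2011-07-02
Subtracting 147 days
Days already passed in July: 2
After going back through July: 145 more days to subtract
June 2011: 30 days, 115 remaining
May 2011: 31 days, 84 remaining
April 2011: 30 days, 54 remaining
March 2011: 31 days, 23 remaining
Result: 2011-02-05

2011-02-05


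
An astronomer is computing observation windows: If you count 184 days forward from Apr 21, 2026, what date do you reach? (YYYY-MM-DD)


Start: 2026-04-21
Adding 184 days
Days remaining in April: 9
After April: 175 days still to add
May 2026: 31 days, 144 remaining
June 2026: 30 days, 114 remaining
July 2026: 31 days, 83 remaining
August 2026: 31 days, 52 remaining
Result: 2026-10-22

2026-10-22


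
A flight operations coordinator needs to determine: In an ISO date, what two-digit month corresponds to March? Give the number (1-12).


Calendar month order:
2. February
3. March <--
4. April
March is month number 3

3


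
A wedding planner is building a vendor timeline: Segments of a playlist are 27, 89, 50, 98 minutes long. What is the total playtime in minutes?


Durations: 27, 89, 50, 98
Running sum: 27
+ 89 = 116
+ 50 = 166
+ 98 = 264
Total duration: 264 minutes
That is 4 hours and 24 minutes

264


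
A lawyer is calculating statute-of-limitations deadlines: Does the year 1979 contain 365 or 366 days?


Year: 1979
Check leap year rules:
Divisible by 4? No
1979 is not a leap year
Days: 365

365


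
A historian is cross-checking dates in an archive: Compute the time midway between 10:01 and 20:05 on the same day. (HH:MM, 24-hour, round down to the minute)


Start time: 10:01 = 601 minutes from midnight
End time: 20:05 = 1205 minutes from midnight
Sum: 601 + 1205 = 1806
Midpoint: 1806 / 2 = 903 minutes
Convert: 903 / 60 = 15 hours, 3 minutes
Result: 15:03

15:03


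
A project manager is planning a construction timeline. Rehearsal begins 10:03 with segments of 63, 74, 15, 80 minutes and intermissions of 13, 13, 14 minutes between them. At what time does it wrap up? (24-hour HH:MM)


Start: 10:03 = 603 min from midnight
  after task 1 (63 min): 11:06
  after break (13 min): 11:19
  after task 2 (74 min): 12:33
  after break (13 min): 12:46
  after task 3 (15 min): 13:01
  after break (14 min): 13:15
  after task 4 (80 min): 14:35
Total elapsed: 272 minutes
End time: 14:35

14:35


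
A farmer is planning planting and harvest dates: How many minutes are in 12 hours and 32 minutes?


Hours: 12
Extra minutes: 32
Minutes per hour: 60
Hours to minutes: 12 x 60 = 720
Total: 720 + 32 = 752

752


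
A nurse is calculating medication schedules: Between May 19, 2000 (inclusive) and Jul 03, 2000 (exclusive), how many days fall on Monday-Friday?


Start: 2000-05-19 (Friday)
End (exclusive): 2000-07-03 (Monday)
Total calendar days: 45
Full weeks: 45 // 7 = 6 -> 30 weekdays
Remaining 3 days starting on Friday:
  Fri(w), Sat(-), Sun(-) -> 1 weekdays
Total business days: 30 + 1 = 31

31


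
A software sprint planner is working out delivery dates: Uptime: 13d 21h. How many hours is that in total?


Days: 13
Extra hours: 21
Hours per day: 24
Days to hours: 13 x 24 = 312
Total: 312 + 21 = 333

333


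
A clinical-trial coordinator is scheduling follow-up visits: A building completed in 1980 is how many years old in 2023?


Birth year: 1980
Current year: 2023
Age = current year - birth year
Age = 2023 - 1980 = 43

43


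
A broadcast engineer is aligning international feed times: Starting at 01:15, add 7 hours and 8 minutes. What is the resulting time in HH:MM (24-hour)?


Start time: 01:15
Adding: 7 hours 8 minutes
Minutes: 15 + 8 = 23
Hours: 1 + 7 + 0 = 8
Result: 08:23

08:23


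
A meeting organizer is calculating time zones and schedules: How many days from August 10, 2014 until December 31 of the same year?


Start: August 10, 2014
End: December 31, 2014
Days left in August: 21
September: 30
October: 31
November: 30
December: 31
Sum of remaining months: 122
Total: 21 + 122 = 143

143


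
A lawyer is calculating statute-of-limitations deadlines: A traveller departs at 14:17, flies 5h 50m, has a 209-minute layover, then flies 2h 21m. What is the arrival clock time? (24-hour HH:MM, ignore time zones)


Depart: 14:17
Leg 1: +350 min -> 20:07
Layover: +209 min -> 23:36
Leg 2: +141 min -> 01:57
Total travel: 700 minutes = 11h 40m
Arrival: 01:57

01:57


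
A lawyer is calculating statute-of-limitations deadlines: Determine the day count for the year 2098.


Year: 2098
Check leap year rules:
Divisible by 4? No
2098 is not a leap year
Days: 365

365


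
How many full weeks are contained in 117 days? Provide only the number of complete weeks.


Total days: 117
Days per week: 7
Division: 117 / 7 = 16 remainder 5
Complete weeks: 16
Remaining days: 5

16


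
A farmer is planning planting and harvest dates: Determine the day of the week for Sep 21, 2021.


Date: 2021-09-21
January 1, 2021 is a Friday
Day of year: 264
Offset from Jan 1: 263 days
263 mod 7 = 4
Result: Tuesday

Tuesday


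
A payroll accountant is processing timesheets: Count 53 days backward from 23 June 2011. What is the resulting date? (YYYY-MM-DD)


Start: 2011-06-23
Subtracting 53 days
Days already passed in June: 23
After going back through June: 30 more days to subtract
May 2011 has 31 days, need 30
Result: 2011-05-01

2011-05-01


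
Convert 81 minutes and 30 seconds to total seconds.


Minutes: 81
Extra seconds: 30
Seconds per minute: 60
Minutes to seconds: 81 x 60 = 4860
Total: 4860 + 30 = 4890

4890


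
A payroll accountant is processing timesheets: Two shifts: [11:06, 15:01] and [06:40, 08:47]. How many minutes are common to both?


Interval A: [666, 901] minutes from midnight
Interval B: [400, 527] minutes from midnight
Overlap start = max(666, 400) = 666
Overlap end = min(901, 527) = 527
End <= start, so the intervals do not overlap: 0 minutes

0


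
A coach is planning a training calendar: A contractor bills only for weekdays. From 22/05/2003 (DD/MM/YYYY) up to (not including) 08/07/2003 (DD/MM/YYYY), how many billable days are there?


Start: 2003-05-22 (Thursday)
End (exclusive): 2003-07-08 (Tuesday)
Total calendar days: 47
Full weeks: 47 // 7 = 6 -> 30 weekdays
Remaining 5 days starting on Thursday:
  Thu(w), Fri(w), Sat(-), Sun(-), Mon(w) -> 3 weekdays
Total business days: 30 + 3 = 33

33


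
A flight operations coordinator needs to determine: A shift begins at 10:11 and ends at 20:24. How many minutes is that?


Start time: 10:11 = 611 minutes from midnight
End time: 20:24 = 1224 minutes from midnight
Difference: 1224 - 611 = 613 minutes
That is 10 hours and 13 minutes

613


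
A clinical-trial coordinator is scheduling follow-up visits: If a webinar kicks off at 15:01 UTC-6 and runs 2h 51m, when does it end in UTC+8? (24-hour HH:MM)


Start: 15:01 in UTC-6
Step 1 - add duration:
  minutes: 1 + 51 = 52
  hours: 15 + 2 + 0 = 17
  end in UTC-6: 17:52
Step 2 - convert UTC-6 -> UTC+8:
  offset difference: 8 - (-6) = 14 hours
  17 + (14) = 31 -> mod 24 = 7
Result: 07:52 in UTC+8

07:52


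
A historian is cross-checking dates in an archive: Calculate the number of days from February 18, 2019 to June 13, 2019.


Start date: 2019-02-18
End date: 2019-06-13
Feb 2019: +11 days
Mar 2019: +31 days
Apr 2019: +30 days
May 2019: +31 days
Jun 2019: +12 days
Total: 115 days

115


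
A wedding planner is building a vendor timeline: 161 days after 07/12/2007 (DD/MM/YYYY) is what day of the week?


Start: 2007-12-07 (Friday)
Step 1 - find target date: add 161 days
  2007-12-07 + 161 days = 2008-05-16
Step 2 - day of week:
  161 mod 7 = 0
  Friday + 0 days -> Friday
Result: Friday (2008-05-16)

Friday


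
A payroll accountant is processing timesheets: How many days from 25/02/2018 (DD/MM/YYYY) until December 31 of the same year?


Start: February 25, 2018
End: December 31, 2018
Days left in February: 3
March: 31
April: 30
May: 31
June: 30
... plus remaining months
Sum of remaining months: 306
Total: 3 + 306 = 309

309


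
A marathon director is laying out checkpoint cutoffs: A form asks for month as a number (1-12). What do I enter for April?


Calendar month order:
3. March
4. April <--
5. May
April is month number 4

4


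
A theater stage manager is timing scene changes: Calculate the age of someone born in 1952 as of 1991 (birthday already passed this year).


Birth year: 1952
Current year: 1991
Age = current year - birth year
Age = 1991 - 1952 = 39

39


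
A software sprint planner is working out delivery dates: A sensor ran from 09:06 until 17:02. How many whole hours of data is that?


Start: 09:06
End: 17:02
Hour difference: 17 - 9 = 8 hours
Minute difference: 2 - 6 = -4 minutes
Total minutes: 476
Complete hours: 476 / 60 = 7 (remainder 56)

7


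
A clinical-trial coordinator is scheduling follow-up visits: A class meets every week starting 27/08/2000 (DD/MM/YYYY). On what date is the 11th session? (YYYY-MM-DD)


First occurrence: 2000-08-27 (occurrence 1)
Each occurrence is 7 days after the previous.
Occurrence 11 is 10 weeks after the first.
10 weeks = 70 days
2000-08-27 + 70 days = 2000-11-05

2000-11-05


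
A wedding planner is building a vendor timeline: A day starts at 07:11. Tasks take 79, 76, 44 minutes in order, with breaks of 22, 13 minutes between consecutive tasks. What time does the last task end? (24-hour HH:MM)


Start: 07:11 = 431 min from midnight
  after task 1 (79 min): 08:30
  after break (22 min): 08:52
  after task 2 (76 min): 10:08
  after break (13 min): 10:21
  after task 3 (44 min): 11:05
Total elapsed: 234 minutes
End time: 11:05

11:05


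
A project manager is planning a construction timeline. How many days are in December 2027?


Month: December
Year: 2027
December is a 31-day month
Total: 31 days

31


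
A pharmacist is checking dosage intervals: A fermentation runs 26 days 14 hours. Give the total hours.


Days: 26
Extra hours: 14
Hours per day: 24
Days to hours: 26 x 24 = 624
Total: 624 + 14 = 638

638


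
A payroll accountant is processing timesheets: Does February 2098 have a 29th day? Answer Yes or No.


Year: 2098
Divisible by 4? 2098 / 4 = 524.5 -> No
Not divisible by 4, so NOT a leap year

No


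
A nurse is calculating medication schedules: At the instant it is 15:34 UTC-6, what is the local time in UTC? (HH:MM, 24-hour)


Local time: 15:34 at UTC-6 (offset -6h)
Target zone: UTC (offset 0h)
Difference: 0 - (-6) = 6 hours
Calculation: 15 + (6) = 21
Result: 21:34

21:34


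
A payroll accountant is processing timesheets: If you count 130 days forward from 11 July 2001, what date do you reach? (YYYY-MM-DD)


Start: 2001-07-11
Adding 130 days
Days remaining in July: 20
After July: 110 days still to add
August 2001: 31 days, 79 remaining
September 2001: 30 days, 49 remaining
October 2001: 31 days, 18 remaining
November 2001 has 30 days, need 18
Result: 2001-11-18

2001-11-18


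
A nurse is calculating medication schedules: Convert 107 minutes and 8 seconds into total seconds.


Minutes: 107
Seconds: 8
Convert minutes to seconds: 107 x 60 = 6420
Add remaining seconds: 6420 + 8 = 6428

6428


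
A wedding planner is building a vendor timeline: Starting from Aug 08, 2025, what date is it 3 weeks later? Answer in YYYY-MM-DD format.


Start: 2025-08-08
Weeks to add: 3
Convert to days: 3 x 7 = 21 days
Add 21 days to 2025-08-08
Result: 2025-08-29

2025-08-29


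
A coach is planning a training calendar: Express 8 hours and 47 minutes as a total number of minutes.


Hours: 8
Extra minutes: 47
Minutes per hour: 60
Hours to minutes: 8 x 60 = 480
Total: 480 + 47 = 527

527


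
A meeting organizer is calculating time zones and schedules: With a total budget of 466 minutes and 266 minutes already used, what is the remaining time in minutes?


Total budget: 466 minutes
Time used: 266 minutes
Remaining: 466 - 266 = 200 minutes
Percent used: 57.1%
Percent remaining: 42.9%

200


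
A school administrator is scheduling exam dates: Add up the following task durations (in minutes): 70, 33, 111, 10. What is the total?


Durations: 70, 33, 111, 10
Running sum: 70
+ 33 = 103
+ 111 = 214
+ 10 = 224
Total duration: 224 minutes
That is 3 hours and 44 minutes

224


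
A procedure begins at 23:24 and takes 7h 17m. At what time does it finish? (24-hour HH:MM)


Start time: 23:24
Adding: 7 hours 17 minutes
Minutes: 24 + 17 = 41
Hours: 23 + 7 + 0 = 30
Hour wraparound: 30 mod 24 = 6
Result: 06:41

06:41


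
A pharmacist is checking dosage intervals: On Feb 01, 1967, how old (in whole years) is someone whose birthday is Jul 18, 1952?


Birth: 1952-07-18
Reference: 1967-02-01
Year difference: 1967 - 1952 = 15
Has birthday (07-18) occurred by 02-01? No
Birthday not yet reached this year -> subtract 1
Age in full years: 14

14


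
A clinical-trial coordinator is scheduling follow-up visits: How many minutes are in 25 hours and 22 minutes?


Hours: 25
Minutes: 22
Convert hours to minutes: 25 x 60 = 1500
Add remaining minutes: 1500 + 22 = 1522

1522


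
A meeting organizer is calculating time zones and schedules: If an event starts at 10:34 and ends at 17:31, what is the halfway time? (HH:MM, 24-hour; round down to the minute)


Start time: 10:34 = 634 minutes from midnight
End time: 17:31 = 1051 minutes from midnight
Sum: 634 + 1051 = 1685
Midpoint: 1685 / 2 = 842 minutes
Convert: 842 / 60 = 14 hours, 2 minutes
Result: 14:02

14:02


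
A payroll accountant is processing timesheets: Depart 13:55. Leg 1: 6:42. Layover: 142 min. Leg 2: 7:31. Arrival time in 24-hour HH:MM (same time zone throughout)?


Depart: 13:55
Leg 1: +402 min -> 20:37
Layover: +142 min -> 22:59
Leg 2: +451 min -> 06:30
Total travel: 995 minutes = 16h 35m
Arrival: 06:30

06:30


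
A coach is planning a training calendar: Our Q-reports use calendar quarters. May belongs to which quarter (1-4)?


Month: May (month 5)
Q1: January-March (months 1-3)
Q2: April-June (months 4-6)
Q3: July-September (months 7-9)
Q4: October-December (months 10-12)
Month 5 falls in Q2

2


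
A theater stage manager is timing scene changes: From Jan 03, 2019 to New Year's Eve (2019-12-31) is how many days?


Start: January 03, 2019
End: December 31, 2019
Days left in January: 28
February: 28
March: 31
April: 30
May: 31
... plus remaining months
Sum of remaining months: 334
Total: 28 + 334 = 362

362
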